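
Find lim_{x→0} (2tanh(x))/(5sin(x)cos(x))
Both numerator and denominator → 0 as x → 0; this is a 0/0 indeterminate form.
Expand each to leading order near x = 0: numerator ~ 2·x, denominator ~ 5·x.
The limit of the ratio is 2/5.

Final answer: 2/5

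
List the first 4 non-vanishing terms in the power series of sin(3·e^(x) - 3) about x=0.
-53·x^4/8 - 4·x^3 + 3·x^2/2 + 3·x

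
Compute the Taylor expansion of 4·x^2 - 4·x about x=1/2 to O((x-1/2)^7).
-1 + 4·(x - 1/2)^2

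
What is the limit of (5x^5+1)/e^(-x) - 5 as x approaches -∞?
The quotient is an ∞/∞ indeterminate form as x → -∞.
Compare growth rates of the dominant terms (exponentials ≫ polynomials ≫ logarithms), or apply L'Hôpital's rule; the quotient → 0.
Adding the constant: 0 - 5 = -5. Limit = -5.

Final answer: -5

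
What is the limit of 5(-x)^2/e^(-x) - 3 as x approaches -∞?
The quotient is an ∞/∞ indeterminate form as x → -∞.
Compare growth rates of the dominant terms (exponentials ≫ polynomials ≫ logarithms), or apply L'Hôpital's rule; the quotient → 0.
Adding the constant: 0 - 3 = -3. Limit = -3.

Final answer: -3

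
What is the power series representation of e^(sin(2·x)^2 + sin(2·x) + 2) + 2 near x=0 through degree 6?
-484·x^6·e^(2)/45 + 16·x^5·e^(2)/5 + 26·x^4·e^(2)/3 + 8·x^3·e^(2) + 6·x^2·e^(2) + 2·x·e^(2) + 2 + e^(2)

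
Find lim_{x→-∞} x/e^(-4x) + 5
The quotient is an ∞/∞ indeterminate form as x → -∞.
Compare growth rates of the dominant terms (exponentials ≫ polynomials ≫ logarithms), or apply L'Hôpital's rule; the quotient → 0.
Adding the constant: 0 + 5 = 5. Limit = 5.

Final answer: 5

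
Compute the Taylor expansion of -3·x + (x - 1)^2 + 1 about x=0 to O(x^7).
x^2 - 5·x + 2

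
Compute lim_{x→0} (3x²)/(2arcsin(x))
Both numerator and denominator → 0 as x → 0; this is a 0/0 indeterminate form.
Expand each to leading order near x = 0: numerator ~ 3·x^2, denominator ~ 2·x.
The limit of the ratio is 0.

Final answer: 0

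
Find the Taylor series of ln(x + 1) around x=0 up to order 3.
x^3/3 - x^2/2 + x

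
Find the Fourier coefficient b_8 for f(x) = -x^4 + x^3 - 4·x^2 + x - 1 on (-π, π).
b_8 = (1/π) ∫_{-π}^{π} f(x)·sin(8x) dx.
Evaluate the integral (use parity and integration by parts as needed): b_8 = -π^2/4 - 29/128.

Final answer: -π^2/4 - 29/128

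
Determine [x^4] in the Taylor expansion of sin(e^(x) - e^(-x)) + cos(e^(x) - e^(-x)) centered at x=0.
0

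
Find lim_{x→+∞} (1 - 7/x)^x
As x → +∞: this is the defining limit (1 - 7/x)^x → e^(-7).
Limit = e^(-7).

Final answer: e^(-7)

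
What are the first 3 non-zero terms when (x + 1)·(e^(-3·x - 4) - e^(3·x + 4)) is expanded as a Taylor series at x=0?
x^2·(-15·e^(4)/2 + 3·e^(-4)/2) + x·(-4·e^(4) - 2·e^(-4)) - e^(4) + e^(-4)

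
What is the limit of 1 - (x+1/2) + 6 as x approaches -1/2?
Direct substitution at x = -1/2 gives 7.

Final answer: 7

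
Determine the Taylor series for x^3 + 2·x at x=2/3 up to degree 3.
44/27 + 10·(x - 2/3)/3 + 2·(x - 2/3)^2 + (x - 2/3)^3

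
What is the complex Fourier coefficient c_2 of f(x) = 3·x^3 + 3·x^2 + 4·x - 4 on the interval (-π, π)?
Compute the real Fourier coefficients first: a_2 = 3, b_2 = 1/2 - 3·π^2.
Then c_2 = (a_2 − i·b_2)/2 = 3/2 - i/4 + 3·i·π^2/2.

Final answer: 3/2 - i/4 + 3·i·π^2/2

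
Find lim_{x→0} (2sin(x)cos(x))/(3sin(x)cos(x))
Both numerator and denominator → 0 as x → 0; this is a 0/0 indeterminate form.
Expand each to leading order near x = 0: numerator ~ 2·x, denominator ~ 3·x.
The limit of the ratio is 2/3.

Final answer: 2/3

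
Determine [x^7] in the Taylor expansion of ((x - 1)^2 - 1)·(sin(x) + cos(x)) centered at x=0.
Expand to order 7: ((x - 1)^2 - 1)·(sin(x) + cos(x)) = x^7/90 + x^6/40 - x^5/4 - x^4/6 + 2·x^3 - x^2 - 2·x + O(x^8).
The coefficient of x^7 is 1/90.

Final answer: 1/90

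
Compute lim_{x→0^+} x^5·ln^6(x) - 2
The product is a 0·∞ indeterminate form at x → 0⁺.
Rewrite the product as ln^6(x) / x^(-5) and apply L'Hôpital, or use the standard hierarchy x^(-5) ≫ |ln x|^6 as x → 0⁺.
The indeterminate product → 0, so the limit = -2.

Final answer: -2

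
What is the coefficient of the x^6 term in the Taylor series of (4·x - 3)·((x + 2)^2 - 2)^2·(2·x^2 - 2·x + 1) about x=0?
Expand to order 6: (4·x - 3)·((x + 2)^2 - 2)^2·(2·x^2 - 2·x + 1) = 50·x^6 + 58·x^5 - 75·x^4 - 16·x^3 + 44·x^2 - 8·x - 12 + O(x^7).
The coefficient of x^6 is 50.

Final answer: 50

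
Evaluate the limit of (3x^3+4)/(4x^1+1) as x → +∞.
This is an ∞/∞ indeterminate form as x → +∞.
Divide numerator and denominator by x^3 and let the lower-order terms vanish; the numerator's degree 3 exceeds the denominator's degree 1, so the quotient diverges.
Limit = ∞.

Final answer: ∞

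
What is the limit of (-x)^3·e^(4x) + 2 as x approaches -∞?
The product is a 0·∞ indeterminate form at x → -∞.
Rewrite the product as (-x)^3 / e^(-4x) (an ∞/∞ form) and apply L'Hôpital, or use the standard hierarchy e^(4|x|) ≫ |(-x)^3| as x → -∞.
The indeterminate product → 0, so the limit = 2.

Final answer: 2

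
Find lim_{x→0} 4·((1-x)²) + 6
Direct substitution at x = 0 gives 10.

Final answer: 10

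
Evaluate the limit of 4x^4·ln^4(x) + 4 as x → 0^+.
The product is a 0·∞ indeterminate form at x → 0⁺.
Rewrite the product as 4·ln^4(x) / x^(-4) and apply L'Hôpital, or use the standard hierarchy x^(-4) ≫ |ln x|^4 as x → 0⁺.
The indeterminate product → 0, so the limit = 4.

Final answer: 4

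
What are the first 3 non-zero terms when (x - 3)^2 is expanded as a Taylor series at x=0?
x^2 - 6·x + 9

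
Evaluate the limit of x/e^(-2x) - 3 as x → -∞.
The quotient is an ∞/∞ indeterminate form as x → -∞.
Compare growth rates of the dominant terms (exponentials ≫ polynomials ≫ logarithms), or apply L'Hôpital's rule; the quotient → 0.
Adding the constant: 0 - 3 = -3. Limit = -3.

Final answer: -3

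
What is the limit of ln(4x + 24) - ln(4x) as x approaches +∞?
This is an ∞ − ∞ indeterminate form.
Combine the logarithms: ln(4x+24) − ln(4x) = ln((4x+24)/(4x)) = ln(1 + 24/(4x)) → ln(1) = 0.
Limit = 0.

Final answer: 0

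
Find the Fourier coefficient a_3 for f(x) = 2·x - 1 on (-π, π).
a_3 = (1/π) ∫_{-π}^{π} f(x)·cos(3x) dx.
Evaluate the integral (use parity and integration by parts as needed): a_3 = 0.

Final answer: 0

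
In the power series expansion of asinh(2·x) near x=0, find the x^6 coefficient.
Expand to order 6: asinh(2·x) = 12·x^5/5 - 4·x^3/3 + 2·x + O(x^7).
The coefficient of x^6 is 0.

Final answer: 0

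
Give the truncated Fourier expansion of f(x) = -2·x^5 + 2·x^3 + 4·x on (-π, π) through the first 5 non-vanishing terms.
(-496 - 4·π^4 + 84·π^2)·sin(x) + (-12·π^2 + 14 + 2·π^4)·sin(2·x) + (-4·π^4/3 - 16/81 + 116·π^2/27)·sin(3·x) + (-9·π^2/4 - 37/32 + π^4)·sin(4·x) + (-4·π^4/5 + 784/625 + 36·π^2/25)·sin(5·x)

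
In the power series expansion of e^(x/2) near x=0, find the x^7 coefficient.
Expand to order 7: e^(x/2) = x^7/645120 + x^6/46080 + x^5/3840 + x^4/384 + x^3/48 + x^2/8 + x/2 + 1 + O(x^8).
The coefficient of x^7 is 1/645120.

Final answer: 1/645120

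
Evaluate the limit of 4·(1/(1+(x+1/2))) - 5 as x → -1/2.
Direct substitution at x = -1/2 gives -1.

Final answer: -1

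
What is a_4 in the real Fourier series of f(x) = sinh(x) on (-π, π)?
a_4 = (1/π) ∫_{-π}^{π} f(x)·cos(4x) dx.
Evaluate the integral (use parity and integration by parts as needed): a_4 = 0.

Final answer: 0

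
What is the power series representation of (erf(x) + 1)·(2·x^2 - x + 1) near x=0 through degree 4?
2·x^4/(3·√(π)) + 10·x^3/(3·√(π)) + x^2·(2 - 2/√(π)) + x·(-1 + 2/√(π)) + 1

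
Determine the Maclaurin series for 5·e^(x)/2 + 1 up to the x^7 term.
x^7/2016 + x^6/288 + x^5/48 + 5·x^4/48 + 5·x^3/12 + 5·x^2/4 + 5·x/2 + 7/2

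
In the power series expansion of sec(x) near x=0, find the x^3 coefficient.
Expand to order 3: sec(x) = x^2/2 + 1 + O(x^4).
The coefficient of x^3 is 0.

Final answer: 0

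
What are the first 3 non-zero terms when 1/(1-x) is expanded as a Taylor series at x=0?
x^2 + x + 1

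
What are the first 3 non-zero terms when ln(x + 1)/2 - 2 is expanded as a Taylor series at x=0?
-x^2/4 + x/2 - 2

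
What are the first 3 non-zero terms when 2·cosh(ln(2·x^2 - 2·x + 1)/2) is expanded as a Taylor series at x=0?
-5·x^4/4 + x^2 + 2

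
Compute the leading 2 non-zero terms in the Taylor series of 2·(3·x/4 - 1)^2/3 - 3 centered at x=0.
-x - 7/3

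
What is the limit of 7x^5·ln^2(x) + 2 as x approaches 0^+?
The product is a 0·∞ indeterminate form at x → 0⁺.
Rewrite the product as 7·ln^2(x) / x^(-5) and apply L'Hôpital, or use the standard hierarchy x^(-5) ≫ |ln x|^2 as x → 0⁺.
The indeterminate product → 0, so the limit = 2.

Final answer: 2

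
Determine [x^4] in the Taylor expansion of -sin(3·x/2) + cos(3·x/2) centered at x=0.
Expand to order 4: -sin(3·x/2) + cos(3·x/2) = 27·x^4/128 + 9·x^3/16 - 9·x^2/8 - 3·x/2 + 1 + O(x^5).
The coefficient of x^4 is 27/128.

Final answer: 27/128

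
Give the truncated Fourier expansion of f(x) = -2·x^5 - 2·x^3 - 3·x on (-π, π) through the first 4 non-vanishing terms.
(-462 - 4·π^4 + 76·π^2)·sin(x) + (-8·π^2 + 15 + 2·π^4)·sin(2·x) + (-4·π^4/3 - 250/81 + 44·π^2/27)·sin(3·x) + (-π^2/4 + 51/32 + π^4)·sin(4·x)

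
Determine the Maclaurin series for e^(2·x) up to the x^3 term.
4·x^3/3 + 2·x^2 + 2·x + 1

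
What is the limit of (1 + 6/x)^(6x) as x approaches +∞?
As x → +∞: write (1 + 6/x)^(6x) = ((1 + 6/x)^x)^6 → (e^6)^6 = e^36.
Limit = e^(36).

Final answer: e^(36)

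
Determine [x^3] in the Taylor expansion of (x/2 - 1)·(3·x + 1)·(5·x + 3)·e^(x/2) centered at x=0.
Expand to order 3: (x/2 - 1)·(3·x + 1)·(5·x + 3)·e^(x/2) = 15·x^3/8 - 117·x^2/8 - 14·x - 3 + O(x^4).
The coefficient of x^3 is 15/8.

Final answer: 15/8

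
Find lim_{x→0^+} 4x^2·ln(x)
This is a 0·∞ indeterminate form at x → 0⁺.
Rewrite the product as 4·ln(x) / x^(-2) and apply L'Hôpital, or use the standard hierarchy x^(-2) ≫ |ln x| as x → 0⁺.
The indeterminate product → 0, so the limit = 0.

Final answer: 0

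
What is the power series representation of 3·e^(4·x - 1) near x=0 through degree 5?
128·x^5·e^(-1)/5 + 32·x^4·e^(-1) + 32·x^3·e^(-1) + 24·x^2·e^(-1) + 12·x·e^(-1) + 3·e^(-1)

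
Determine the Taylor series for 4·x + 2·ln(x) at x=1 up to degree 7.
4 + 6·(x - 1) - (x - 1)^2 + 2·(x - 1)^3/3 - (x - 1)^4/2 + 2·(x - 1)^5/5 - (x - 1)^6/3 + 2·(x - 1)^7/7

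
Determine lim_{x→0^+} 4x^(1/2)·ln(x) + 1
The product is a 0·∞ indeterminate form at x → 0⁺.
Rewrite the product as 4·ln(x) / x^(-1/2) and apply L'Hôpital, or use the standard hierarchy x^(-1/2) ≫ |ln x| as x → 0⁺.
The indeterminate product → 0, so the limit = 1.

Final answer: 1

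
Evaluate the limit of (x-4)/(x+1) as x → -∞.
Evaluate the dominant behaviour as x → -∞; each term tends to a finite value or vanishes.
Limit = 1.

Final answer: 1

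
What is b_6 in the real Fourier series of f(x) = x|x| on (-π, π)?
b_6 = (1/π) ∫_{-π}^{π} f(x)·sin(6x) dx.
Evaluate the integral (use parity and integration by parts as needed): b_6 = -π/3.

Final answer: -π/3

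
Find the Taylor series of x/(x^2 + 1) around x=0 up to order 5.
x^5 - x^3 + x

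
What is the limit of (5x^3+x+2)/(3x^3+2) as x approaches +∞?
This is an ∞/∞ indeterminate form as x → +∞.
Divide numerator and denominator by x^3 and let the lower-order terms vanish; the leading terms give 5/3.
Limit = 5/3.

Final answer: 5/3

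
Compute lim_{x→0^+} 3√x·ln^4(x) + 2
The product is a 0·∞ indeterminate form at x → 0⁺.
Rewrite the product as 3·ln^4(x) / x^(-1/2) and apply L'Hôpital, or use the standard hierarchy x^(-1/2) ≫ |ln x|^4 as x → 0⁺.
The indeterminate product → 0, so the limit = 2.

Final answer: 2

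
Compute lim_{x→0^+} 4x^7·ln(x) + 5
The product is a 0·∞ indeterminate form at x → 0⁺.
Rewrite the product as 4·ln(x) / x^(-7) and apply L'Hôpital, or use the standard hierarchy x^(-7) ≫ |ln x| as x → 0⁺.
The indeterminate product → 0, so the limit = 5.

Final answer: 5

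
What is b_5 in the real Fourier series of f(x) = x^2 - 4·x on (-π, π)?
b_5 = (1/π) ∫_{-π}^{π} f(x)·sin(5x) dx.
Evaluate the integral (use parity and integration by parts as needed): b_5 = -8/5.

Final answer: -8/5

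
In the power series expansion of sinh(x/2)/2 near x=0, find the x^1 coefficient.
Expand to order 1: sinh(x/2)/2 = x/4 + O(x^2).
The coefficient of x^1 is 1/4.

Final answer: 1/4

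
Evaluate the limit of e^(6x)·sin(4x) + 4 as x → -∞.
Evaluate the dominant behaviour as x → -∞; each term tends to a finite value or vanishes.
Limit = 4.

Final answer: 4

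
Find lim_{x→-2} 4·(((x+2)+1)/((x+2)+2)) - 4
Direct substitution at x = -2 gives -2.

Final answer: -2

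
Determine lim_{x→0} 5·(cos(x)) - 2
Direct substitution at x = 0 gives 3.

Final answer: 3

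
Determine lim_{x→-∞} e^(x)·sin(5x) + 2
Evaluate the dominant behaviour as x → -∞; each term tends to a finite value or vanishes.
Limit = 2.

Final answer: 2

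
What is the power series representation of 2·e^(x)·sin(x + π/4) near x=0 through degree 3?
√(2)·x^2 + 2·√(2)·x + √(2)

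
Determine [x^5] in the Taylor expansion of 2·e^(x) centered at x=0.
Expand to order 5: 2·e^(x) = x^5/60 + x^4/12 + x^3/3 + x^2 + 2·x + 2 + O(x^6).
The coefficient of x^5 is 1/60.

Final answer: 1/60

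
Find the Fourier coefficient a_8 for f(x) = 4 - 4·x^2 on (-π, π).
a_8 = (1/π) ∫_{-π}^{π} f(x)·cos(8x) dx.
Evaluate the integral (use parity and integration by parts as needed): a_8 = -1/4.

Final answer: -1/4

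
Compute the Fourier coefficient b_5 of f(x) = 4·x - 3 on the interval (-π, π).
b_5 = (1/π) ∫_{-π}^{π} f(x)·sin(5x) dx.
Evaluate the integral (use parity and integration by parts as needed): b_5 = 8/5.

Final answer: 8/5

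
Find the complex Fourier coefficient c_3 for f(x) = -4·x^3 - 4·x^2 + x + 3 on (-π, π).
Compute the real Fourier coefficients first: a_3 = 16/9, b_3 = 22/9 - 8·π^2/3.
Then c_3 = (a_3 − i·b_3)/2 = 8/9 - 11·i/9 + 4·i·π^2/3.

Final answer: 8/9 - 11·i/9 + 4·i·π^2/3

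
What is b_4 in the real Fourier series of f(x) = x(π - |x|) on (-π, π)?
b_4 = (1/π) ∫_{-π}^{π} f(x)·sin(4x) dx.
Evaluate the integral (use parity and integration by parts as needed): b_4 = 0.

Final answer: 0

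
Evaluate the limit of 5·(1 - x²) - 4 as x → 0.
Direct substitution at x = 0 gives 1.

Final answer: 1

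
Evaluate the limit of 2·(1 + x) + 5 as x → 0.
Direct substitution at x = 0 gives 7.

Final answer: 7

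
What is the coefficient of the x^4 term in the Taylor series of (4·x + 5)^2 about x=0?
Expand to order 4: (4·x + 5)^2 = 16·x^2 + 40·x + 25 + O(x^5).
The coefficient of x^4 is 0.

Final answer: 0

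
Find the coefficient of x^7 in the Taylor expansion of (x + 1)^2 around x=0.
Expand to order 7: (x + 1)^2 = x^2 + 2·x + 1 + O(x^8).
The coefficient of x^7 is 0.

Final answer: 0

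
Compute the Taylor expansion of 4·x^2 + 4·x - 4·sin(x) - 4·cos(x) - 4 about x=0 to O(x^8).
x^7/1260 + x^6/180 - x^5/30 - x^4/6 + 2·x^3/3 + 6·x^2 - 8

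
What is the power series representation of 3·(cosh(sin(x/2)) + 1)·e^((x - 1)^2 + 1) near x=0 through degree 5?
-5377·x^5·e^(2)/320 + 2573·x^4·e^(2)/128 - 83·x^3·e^(2)/4 + 147·x^2·e^(2)/8 - 12·x·e^(2) + 6·e^(2)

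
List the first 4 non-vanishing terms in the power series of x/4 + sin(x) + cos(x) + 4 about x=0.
-x^3/6 - x^2/2 + 5·x/4 + 5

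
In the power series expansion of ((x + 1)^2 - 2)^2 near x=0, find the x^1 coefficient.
Expand to order 1: ((x + 1)^2 - 2)^2 = 1 - 4·x + O(x^2).
The coefficient of x^1 is -4.

Final answer: -4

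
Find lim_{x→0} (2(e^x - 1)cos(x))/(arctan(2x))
Both numerator and denominator → 0 as x → 0; this is a 0/0 indeterminate form.
Expand each to leading order near x = 0: numerator ~ 2·x, denominator ~ 2·x.
The limit of the ratio is 1.

Final answer: 1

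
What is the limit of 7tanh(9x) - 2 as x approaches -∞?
Evaluate the dominant behaviour as x → -∞; each term tends to a finite value or vanishes.
Limit = -9.

Final answer: -9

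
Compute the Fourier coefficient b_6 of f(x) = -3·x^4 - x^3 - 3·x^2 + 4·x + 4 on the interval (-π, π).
b_6 = (1/π) ∫_{-π}^{π} f(x)·sin(6x) dx.
Evaluate the integral (use parity and integration by parts as needed): b_6 = -25/18 + π^2/3.

Final answer: -25/18 + π^2/3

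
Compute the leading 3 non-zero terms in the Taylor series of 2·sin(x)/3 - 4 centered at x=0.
-x^3/9 + 2·x/3 - 4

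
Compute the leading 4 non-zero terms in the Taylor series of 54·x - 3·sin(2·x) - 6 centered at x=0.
-4·x^5/5 + 4·x^3 + 48·x - 6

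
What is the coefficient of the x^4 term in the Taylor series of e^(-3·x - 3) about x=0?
Expand to order 4: e^(-3·x - 3) = 27·x^4·e^(-3)/8 - 9·x^3·e^(-3)/2 + 9·x^2·e^(-3)/2 - 3·x·e^(-3) + e^(-3) + O(x^5).
The coefficient of x^4 is 27·e^(-3)/8.

Final answer: 27·e^(-3)/8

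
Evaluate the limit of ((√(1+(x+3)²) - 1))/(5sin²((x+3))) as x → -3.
Both numerator and denominator → 0 as x → -3; this is a 0/0 indeterminate form.
Expand each to leading order near x = -3: numerator ~ (x + 3)^2/2, denominator ~ 5·(x + 3)^2.
The limit of the ratio is 1/10.

Final answer: 1/10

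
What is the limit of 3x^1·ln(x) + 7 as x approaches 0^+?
The product is a 0·∞ indeterminate form at x → 0⁺.
Rewrite the product as 3·ln(x) / x^(-1) and apply L'Hôpital, or use the standard hierarchy x^(-1) ≫ |ln x| as x → 0⁺.
The indeterminate product → 0, so the limit = 7.

Final answer: 7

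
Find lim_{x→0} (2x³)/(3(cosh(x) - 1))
Both numerator and denominator → 0 as x → 0; this is a 0/0 indeterminate form.
Expand each to leading order near x = 0: numerator ~ 2·x^3, denominator ~ 3·x^2/2.
The limit of the ratio is 0.

Final answer: 0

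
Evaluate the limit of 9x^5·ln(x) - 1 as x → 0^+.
The product is a 0·∞ indeterminate form at x → 0⁺.
Rewrite the product as 9·ln(x) / x^(-5) and apply L'Hôpital, or use the standard hierarchy x^(-5) ≫ |ln x| as x → 0⁺.
The indeterminate product → 0, so the limit = -1.

Final answer: -1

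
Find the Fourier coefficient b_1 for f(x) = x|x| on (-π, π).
b_1 = (1/π) ∫_{-π}^{π} f(x)·sin(1x) dx.
Evaluate the integral (use parity and integration by parts as needed): b_1 = (-8 + 2·π^2)/π.

Final answer: (-8 + 2·π^2)/π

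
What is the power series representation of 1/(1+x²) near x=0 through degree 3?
1 - x^2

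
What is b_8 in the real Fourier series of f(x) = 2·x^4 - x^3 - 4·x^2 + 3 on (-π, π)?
b_8 = (1/π) ∫_{-π}^{π} f(x)·sin(8x) dx.
Evaluate the integral (use parity and integration by parts as needed): b_8 = -3/128 + π^2/4.

Final answer: -3/128 + π^2/4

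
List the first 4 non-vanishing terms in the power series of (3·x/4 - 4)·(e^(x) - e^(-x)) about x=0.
x^4/4 - 4·x^3/3 + 3·x^2/2 - 8·x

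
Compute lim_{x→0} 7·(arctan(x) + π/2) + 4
Direct substitution at x = 0 gives 4 + 7·π/2.

Final answer: 4 + 7·π/2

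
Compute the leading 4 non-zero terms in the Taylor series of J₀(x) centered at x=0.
-x^6/2304 + x^4/64 - x^2/4 + 1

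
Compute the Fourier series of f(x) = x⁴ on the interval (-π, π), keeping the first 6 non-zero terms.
(48 - 8·π^2)·cos(x) + (-3 + 2·π^2)·cos(2·x) + (16/27 - 8·π^2/9)·cos(3·x) + (-3/16 + π^2/2)·cos(4·x) + (48/625 - 8·π^2/25)·cos(5·x) + π^4/5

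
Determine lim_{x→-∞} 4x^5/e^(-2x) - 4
The quotient is an ∞/∞ indeterminate form as x → -∞.
Compare growth rates of the dominant terms (exponentials ≫ polynomials ≫ logarithms), or apply L'Hôpital's rule; the quotient → 0.
Adding the constant: 0 - 4 = -4. Limit = -4.

Final answer: -4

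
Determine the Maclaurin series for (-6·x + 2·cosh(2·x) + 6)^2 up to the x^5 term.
-16·x^5 + 112·x^4/3 - 48·x^3 + 100·x^2 - 96·x + 64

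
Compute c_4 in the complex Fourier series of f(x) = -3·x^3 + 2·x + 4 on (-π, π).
Compute the real Fourier coefficients first: a_4 = 0, b_4 = -25/16 + 3·π^2/2.
Then c_4 = (a_4 − i·b_4)/2 = -3·i·π^2/4 + 25·i/32.

Final answer: -3·i·π^2/4 + 25·i/32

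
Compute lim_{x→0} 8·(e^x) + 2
Direct substitution at x = 0 gives 10.

Final answer: 10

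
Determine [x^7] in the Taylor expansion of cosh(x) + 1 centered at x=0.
Expand to order 7: cosh(x) + 1 = x^6/720 + x^4/24 + x^2/2 + 2 + O(x^8).
The coefficient of x^7 is 0.

Final answer: 0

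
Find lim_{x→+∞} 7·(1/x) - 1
Evaluate the dominant behaviour as x → +∞; each term tends to a finite value or vanishes.
Limit = -1.

Final answer: -1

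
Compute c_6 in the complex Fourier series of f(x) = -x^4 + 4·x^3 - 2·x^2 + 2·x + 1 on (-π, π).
Compute the real Fourier coefficients first: a_6 = -2·π^2/9 - 5/27, b_6 = -4·π^2/3 - 4/9.
Then c_6 = (a_6 − i·b_6)/2 = -π^2/9 - 5/54 + 2·i/9 + 2·i·π^2/3.

Final answer: -π^2/9 - 5/54 + 2·i/9 + 2·i·π^2/3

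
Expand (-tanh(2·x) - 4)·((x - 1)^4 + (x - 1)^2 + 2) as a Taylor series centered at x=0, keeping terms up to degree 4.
-12·x^4 + 38·x^3/3 - 16·x^2 + 16·x - 16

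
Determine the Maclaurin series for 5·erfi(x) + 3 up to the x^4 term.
10·x^3/(3·√(π)) + 10·x/√(π) + 3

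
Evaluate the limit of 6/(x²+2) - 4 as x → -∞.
Evaluate the dominant behaviour as x → -∞; each term tends to a finite value or vanishes.
Limit = -4.

Final answer: -4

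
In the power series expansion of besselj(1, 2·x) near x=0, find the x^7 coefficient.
Expand to order 7: besselj(1, 2·x) = -x^7/144 + x^5/12 - x^3/2 + x + O(x^8).
The coefficient of x^7 is -1/144.

Final answer: -1/144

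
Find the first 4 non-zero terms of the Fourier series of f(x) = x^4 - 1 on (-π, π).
(48 - 8·π^2)·cos(x) + (-3 + 2·π^2)·cos(2·x) + (16/27 - 8·π^2/9)·cos(3·x) - 1 + π^4/5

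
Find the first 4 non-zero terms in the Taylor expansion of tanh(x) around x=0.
-17·x^7/315 + 2·x^5/15 - x^3/3 + x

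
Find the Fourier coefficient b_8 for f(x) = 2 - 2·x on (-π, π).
b_8 = (1/π) ∫_{-π}^{π} f(x)·sin(8x) dx.
Evaluate the integral (use parity and integration by parts as needed): b_8 = 1/2.

Final answer: 1/2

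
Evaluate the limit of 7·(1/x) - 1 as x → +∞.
Evaluate the dominant behaviour as x → +∞; each term tends to a finite value or vanishes.
Limit = -1.

Final answer: -1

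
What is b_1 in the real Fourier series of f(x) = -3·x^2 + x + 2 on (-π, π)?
b_1 = (1/π) ∫_{-π}^{π} f(x)·sin(1x) dx.
Evaluate the integral (use parity and integration by parts as needed): b_1 = 2.

Final answer: 2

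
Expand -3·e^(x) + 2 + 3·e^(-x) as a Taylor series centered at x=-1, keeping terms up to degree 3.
(-3 + 2·e + 3·e^(2))·e^(-1) + (-3·e^(2) - 3)·e^(-1)·(x + 1) + (-3 + 3·e^(2))·e^(-1)·(x + 1)^2/2 + (-e^(2) - 1)·e^(-1)·(x + 1)^3/2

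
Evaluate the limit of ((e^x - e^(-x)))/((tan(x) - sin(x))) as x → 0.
Both numerator and denominator → 0 as x → 0; this is a 0/0 indeterminate form.
Expand each to leading order near x = 0: numerator ~ 2·x, denominator ~ x^3/2.
The limit of the ratio is ∞.

Final answer: ∞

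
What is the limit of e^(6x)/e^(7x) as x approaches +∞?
This is an ∞/∞ indeterminate form as x → +∞.
Rewrite e^(6x)/e^(7x) = e^((6−7)x) = e^(-x); the exponent coefficient is -1 < 0 so e^(-x) → 0.
Limit = 0.

Final answer: 0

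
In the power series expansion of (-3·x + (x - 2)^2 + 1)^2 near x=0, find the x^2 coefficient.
Expand to order 2: (-3·x + (x - 2)^2 + 1)^2 = 59·x^2 - 70·x + 25 + O(x^3).
The coefficient of x^2 is 59.

Final answer: 59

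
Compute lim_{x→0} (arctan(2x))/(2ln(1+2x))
Both numerator and denominator → 0 as x → 0; this is a 0/0 indeterminate form.
Expand each to leading order near x = 0: numerator ~ 2·x, denominator ~ 4·x.
The limit of the ratio is 1/2.

Final answer: 1/2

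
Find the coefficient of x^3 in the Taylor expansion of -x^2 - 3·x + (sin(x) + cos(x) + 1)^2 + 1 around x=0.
Expand to order 3: -x^2 - 3·x + (sin(x) + cos(x) + 1)^2 + 1 = -5·x^3/3 - 2·x^2 + x + 5 + O(x^4).
The coefficient of x^3 is -5/3.

Final answer: -5/3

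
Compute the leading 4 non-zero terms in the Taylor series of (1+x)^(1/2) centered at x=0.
x^3/16 - x^2/8 + x/2 + 1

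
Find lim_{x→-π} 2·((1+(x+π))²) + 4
Direct substitution at x = -π gives 6.

Final answer: 6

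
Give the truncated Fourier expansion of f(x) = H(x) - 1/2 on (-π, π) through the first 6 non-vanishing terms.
2·sin(x)/π + 2·sin(3·x)/(3·π) + 2·sin(5·x)/(5·π) + 2·sin(7·x)/(7·π) + 2·sin(9·x)/(9·π) + 2·sin(11·x)/(11·π)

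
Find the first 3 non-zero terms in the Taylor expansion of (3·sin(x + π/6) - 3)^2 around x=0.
9·x^2 - 9·√(3)·x/2 + 9/4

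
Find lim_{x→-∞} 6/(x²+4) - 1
Evaluate the dominant behaviour as x → -∞; each term tends to a finite value or vanishes.
Limit = -1.

Final answer: -1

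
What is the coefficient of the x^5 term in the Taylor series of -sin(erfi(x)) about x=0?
Expand to order 5: -sin(erfi(x)) = x^5·(-1/(5·√(π)) - 4/(15·π^(5/2)) + 4/(3·π^(3/2))) + x^3·(-2/(3·√(π)) + 4/(3·π^(3/2))) - 2·x/√(π) + O(x^6).
The coefficient of x^5 is -1/(5·√(π)) - 4/(15·π^(5/2)) + 4/(3·π^(3/2)).

Final answer: -1/(5·√(π)) - 4/(15·π^(5/2)) + 4/(3·π^(3/2))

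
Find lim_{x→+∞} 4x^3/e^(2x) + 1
The quotient is an ∞/∞ indeterminate form as x → +∞.
The exponential denominator e^(2x) dominates the polynomial numerator (e^x ≫ x^3 as x → ∞), so the quotient → 0.
Adding the constant: 0 + 1 = 1. Limit = 1.

Final answer: 1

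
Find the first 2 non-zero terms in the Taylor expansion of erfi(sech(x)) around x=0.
-e·x^2/√(π) + erfi(1)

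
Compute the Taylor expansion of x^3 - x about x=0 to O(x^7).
x^3 - x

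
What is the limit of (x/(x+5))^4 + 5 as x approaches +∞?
As x → +∞: x/(x+5) = 1/(1 + 5/x) → 1, and the 4th power of a limit-1 base also → 1; with the additive constant, 1 + 5 = 6.
Limit = 6.

Final answer: 6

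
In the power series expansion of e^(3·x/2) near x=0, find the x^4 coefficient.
Expand to order 4: e^(3·x/2) = 27·x^4/128 + 9·x^3/16 + 9·x^2/8 + 3·x/2 + 1 + O(x^5).
The coefficient of x^4 is 27/128.

Final answer: 27/128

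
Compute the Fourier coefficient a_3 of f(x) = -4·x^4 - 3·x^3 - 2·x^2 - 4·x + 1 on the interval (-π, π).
a_3 = (1/π) ∫_{-π}^{π} f(x)·cos(3x) dx.
Evaluate the integral (use parity and integration by parts as needed): a_3 = -40/27 + 32·π^2/9.

Final answer: -40/27 + 32·π^2/9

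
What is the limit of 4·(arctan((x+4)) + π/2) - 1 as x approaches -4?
Direct substitution at x = -4 gives -1 + 2·π.

Final answer: -1 + 2·π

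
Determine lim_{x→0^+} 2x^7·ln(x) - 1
The product is a 0·∞ indeterminate form at x → 0⁺.
Rewrite the product as 2·ln(x) / x^(-7) and apply L'Hôpital, or use the standard hierarchy x^(-7) ≫ |ln x| as x → 0⁺.
The indeterminate product → 0, so the limit = -1.

Final answer: -1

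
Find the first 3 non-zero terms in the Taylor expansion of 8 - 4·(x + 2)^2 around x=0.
-4·x^2 - 16·x - 8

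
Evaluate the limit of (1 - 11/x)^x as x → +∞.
As x → +∞: this is the defining limit (1 - 11/x)^x → e^(-11).
Limit = e^(-11).

Final answer: e^(-11)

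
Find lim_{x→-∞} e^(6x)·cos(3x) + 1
Evaluate the dominant behaviour as x → -∞; each term tends to a finite value or vanishes.
Limit = 1.

Final answer: 1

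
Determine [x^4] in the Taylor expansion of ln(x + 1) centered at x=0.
Expand to order 4: ln(x + 1) = -x^4/4 + x^3/3 - x^2/2 + x + O(x^5).
The coefficient of x^4 is -1/4.

Final answer: -1/4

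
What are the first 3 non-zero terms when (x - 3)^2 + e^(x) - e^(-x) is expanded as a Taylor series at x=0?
x^2 - 4·x + 9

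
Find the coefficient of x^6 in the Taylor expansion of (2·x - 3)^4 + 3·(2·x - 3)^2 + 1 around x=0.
Expand to order 6: (2·x - 3)^4 + 3·(2·x - 3)^2 + 1 = 16·x^4 - 96·x^3 + 228·x^2 - 252·x + 109 + O(x^7).
The coefficient of x^6 is 0.

Final answer: 0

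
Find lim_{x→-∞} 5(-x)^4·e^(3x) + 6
The product is a 0·∞ indeterminate form at x → -∞.
Rewrite the product as 5(-x)^4 / e^(-3x) (an ∞/∞ form) and apply L'Hôpital, or use the standard hierarchy e^(3|x|) ≫ |(-x)^4| as x → -∞.
The indeterminate product → 0, so the limit = 6.

Final answer: 6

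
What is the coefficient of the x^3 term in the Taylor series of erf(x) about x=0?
Expand to order 3: erf(x) = -2·x^3/(3·√(π)) + 2·x/√(π) + O(x^4).
The coefficient of x^3 is -2/(3·√(π)).

Final answer: -2/(3·√(π))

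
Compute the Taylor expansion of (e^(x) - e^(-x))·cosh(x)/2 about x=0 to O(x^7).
2·x^5/15 + 2·x^3/3 + x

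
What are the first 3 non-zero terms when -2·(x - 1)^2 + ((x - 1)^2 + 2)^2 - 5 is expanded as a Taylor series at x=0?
8·x^2 - 8·x + 2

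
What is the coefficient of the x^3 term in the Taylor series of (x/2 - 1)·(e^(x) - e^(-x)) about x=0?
Expand to order 3: (x/2 - 1)·(e^(x) - e^(-x)) = -x^3/3 + x^2 - 2·x + O(x^4).
The coefficient of x^3 is -1/3.

Final answer: -1/3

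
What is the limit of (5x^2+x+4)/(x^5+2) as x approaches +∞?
This is an ∞/∞ indeterminate form as x → +∞.
Divide numerator and denominator by x^5 and let the lower-order terms vanish; the numerator's degree 2 is below the denominator's degree 5, so the quotient → 0.
Limit = 0.

Final answer: 0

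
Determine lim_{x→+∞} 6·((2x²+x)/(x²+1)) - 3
Evaluate the dominant behaviour as x → +∞; each term tends to a finite value or vanishes.
Limit = 9.

Final answer: 9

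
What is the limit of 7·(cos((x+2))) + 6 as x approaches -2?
Direct substitution at x = -2 gives 13.

Final answer: 13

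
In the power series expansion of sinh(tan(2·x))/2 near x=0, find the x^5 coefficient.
Expand to order 5: sinh(tan(2·x))/2 = 74·x^5/15 + 2·x^3 + x + O(x^6).
The coefficient of x^5 is 74/15.

Final answer: 74/15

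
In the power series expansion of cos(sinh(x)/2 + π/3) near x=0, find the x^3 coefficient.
Expand to order 3: cos(sinh(x)/2 + π/3) = -√(3)·x^3/32 - x^2/16 - √(3)·x/4 + 1/2 + O(x^4).
The coefficient of x^3 is -√(3)/32.

Final answer: -√(3)/32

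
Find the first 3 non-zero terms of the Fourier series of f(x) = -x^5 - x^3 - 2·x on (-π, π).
(-232 - 2·π^4 + 38·π^2)·sin(x) + (-4·π^2 + 8 + π^4)·sin(2·x) + (-2·π^4/3 - 152/81 + 22·π^2/27)·sin(3·x)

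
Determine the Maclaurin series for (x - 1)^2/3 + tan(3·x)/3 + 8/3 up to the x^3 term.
3·x^3 + x^2/3 + x/3 + 3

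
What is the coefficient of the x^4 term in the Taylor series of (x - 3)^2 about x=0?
Expand to order 4: (x - 3)^2 = x^2 - 6·x + 9 + O(x^5).
The coefficient of x^4 is 0.

Final answer: 0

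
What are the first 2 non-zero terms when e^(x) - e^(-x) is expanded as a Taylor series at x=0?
x^3/3 + 2·x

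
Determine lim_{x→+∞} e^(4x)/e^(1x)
This is an ∞/∞ indeterminate form as x → +∞.
Rewrite e^(4x)/e^(1x) = e^((4−1)x) = e^(3x); the exponent coefficient is 3 > 0 so e^(3x) → ∞.
Limit = ∞.

Final answer: ∞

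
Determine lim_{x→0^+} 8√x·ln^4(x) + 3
The product is a 0·∞ indeterminate form at x → 0⁺.
Rewrite the product as 8·ln^4(x) / x^(-1/2) and apply L'Hôpital, or use the standard hierarchy x^(-1/2) ≫ |ln x|^4 as x → 0⁺.
The indeterminate product → 0, so the limit = 3.

Final answer: 3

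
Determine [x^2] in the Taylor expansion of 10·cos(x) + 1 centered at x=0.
Expand to order 2: 10·cos(x) + 1 = 11 - 5·x^2 + O(x^3).
The coefficient of x^2 is -5.

Final answer: -5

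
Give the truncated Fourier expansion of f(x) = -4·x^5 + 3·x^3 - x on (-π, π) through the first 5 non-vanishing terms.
(-998 - 8·π^4 + 166·π^2)·sin(x) + (-23·π^2 + 71/2 + 4·π^4)·sin(2·x) + (-8·π^4/3 - 482/81 + 214·π^2/27)·sin(3·x) + (-4·π^2 + 2 + 2·π^4)·sin(4·x) + (-8·π^4/5 - 622/625 + 62·π^2/25)·sin(5·x)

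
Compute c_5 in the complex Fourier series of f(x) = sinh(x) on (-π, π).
Compute the real Fourier coefficients first: a_5 = 0, b_5 = 5·sinh(π)/(13·π).
Then c_5 = (a_5 − i·b_5)/2 = -5·i·sinh(π)/(26·π).

Final answer: -5·i·sinh(π)/(26·π)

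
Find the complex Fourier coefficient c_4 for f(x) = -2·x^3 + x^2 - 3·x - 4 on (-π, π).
Compute the real Fourier coefficients first: a_4 = 1/4, b_4 = 9/8 + π^2.
Then c_4 = (a_4 − i·b_4)/2 = 1/8 - i·π^2/2 - 9·i/16.

Final answer: 1/8 - i·π^2/2 - 9·i/16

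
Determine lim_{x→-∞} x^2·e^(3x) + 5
The product is a 0·∞ indeterminate form at x → -∞.
Rewrite the product as x^2 / e^(-3x) (an ∞/∞ form) and apply L'Hôpital, or use the standard hierarchy e^(3|x|) ≫ |x^2| as x → -∞.
The indeterminate product → 0, so the limit = 5.

Final answer: 5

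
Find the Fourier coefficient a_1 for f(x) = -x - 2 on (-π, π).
a_1 = (1/π) ∫_{-π}^{π} f(x)·cos(1x) dx.
Evaluate the integral (use parity and integration by parts as needed): a_1 = 0.

Final answer: 0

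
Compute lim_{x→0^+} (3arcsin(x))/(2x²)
Both numerator and denominator → 0 as x → 0^+; this is a 0/0 indeterminate form.
Expand each to leading order near x = 0: numerator ~ 3·x, denominator ~ 2·x^2.
The limit of the ratio is ∞.

Final answer: ∞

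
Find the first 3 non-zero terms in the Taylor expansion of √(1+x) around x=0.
-x^2/8 + x/2 + 1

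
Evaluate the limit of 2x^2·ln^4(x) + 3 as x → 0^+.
The product is a 0·∞ indeterminate form at x → 0⁺.
Rewrite the product as 2·ln^4(x) / x^(-2) and apply L'Hôpital, or use the standard hierarchy x^(-2) ≫ |ln x|^4 as x → 0⁺.
The indeterminate product → 0, so the limit = 3.

Final answer: 3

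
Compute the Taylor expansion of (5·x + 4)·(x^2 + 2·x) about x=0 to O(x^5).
5·x^3 + 14·x^2 + 8·x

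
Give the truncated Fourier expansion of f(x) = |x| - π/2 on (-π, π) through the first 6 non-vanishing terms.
-4·cos(x)/π - 4·cos(3·x)/(9·π) - 4·cos(5·x)/(25·π) - 4·cos(7·x)/(49·π) - 4·cos(9·x)/(81·π) - 4·cos(11·x)/(121·π)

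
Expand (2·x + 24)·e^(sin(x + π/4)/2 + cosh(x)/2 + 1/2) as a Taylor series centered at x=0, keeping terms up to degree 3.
x^3·(-7·e^(√(2)/4 + 1)/8 + 3·√(2)·e^(√(2)/4 + 1)/8) + x^2·(-5·√(2)·e^(√(2)/4 + 1)/2 + 15·e^(√(2)/4 + 1)/2) + x·(2·e^(√(2)/4 + 1) + 6·√(2)·e^(√(2)/4 + 1)) + 24·e^(√(2)/4 + 1)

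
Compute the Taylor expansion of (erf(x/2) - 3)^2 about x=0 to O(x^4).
x^3/(2·√(π)) + x^2/π - 6·x/√(π) + 9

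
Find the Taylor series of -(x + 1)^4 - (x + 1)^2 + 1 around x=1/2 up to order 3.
-101/16 - 33·(x - 1/2)/2 - 29·(x - 1/2)^2/2 - 6·(x - 1/2)^3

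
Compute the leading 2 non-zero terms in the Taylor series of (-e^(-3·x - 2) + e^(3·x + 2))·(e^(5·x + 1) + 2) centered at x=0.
x·(-2·e^(-1) + 6·e^(-2) + 6·e^(2) + 8·e^(3)) - e^(-1) - 2·e^(-2) + 2·e^(2) + e^(3)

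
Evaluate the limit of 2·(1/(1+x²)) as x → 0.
Direct substitution at x = 0 gives 2.

Final answer: 2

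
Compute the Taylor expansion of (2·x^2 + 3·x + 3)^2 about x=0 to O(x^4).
12·x^3 + 21·x^2 + 18·x + 9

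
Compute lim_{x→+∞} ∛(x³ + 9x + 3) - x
This is an ∞ − ∞ indeterminate form.
Multiply by (A² + AB + B²)/(A² + AB + B²) where A = ∛(x³+9x + 3), B = x to use A³ − B³ = (A−B)(A²+AB+B²); the x³ terms cancel, leaving (9x + 3)/(A²+AB+B²) with denominator ~ 3x², so the limit is 0.
Limit = 0.

Final answer: 0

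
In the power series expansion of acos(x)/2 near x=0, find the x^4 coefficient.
Expand to order 4: acos(x)/2 = -x^3/12 - x/2 + π/4 + O(x^5).
The coefficient of x^4 is 0.

Final answer: 0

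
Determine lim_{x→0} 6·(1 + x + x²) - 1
Direct substitution at x = 0 gives 5.

Final answer: 5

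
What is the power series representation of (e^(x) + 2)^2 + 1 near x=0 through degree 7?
11·x^7/420 + 17·x^6/180 + 3·x^5/10 + 5·x^4/6 + 2·x^3 + 4·x^2 + 6·x + 10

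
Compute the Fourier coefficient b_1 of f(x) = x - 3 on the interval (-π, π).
b_1 = (1/π) ∫_{-π}^{π} f(x)·sin(1x) dx.
Evaluate the integral (use parity and integration by parts as needed): b_1 = 2.

Final answer: 2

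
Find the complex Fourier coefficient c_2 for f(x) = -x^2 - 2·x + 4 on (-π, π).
Compute the real Fourier coefficients first: a_2 = -1, b_2 = 2.
Then c_2 = (a_2 − i·b_2)/2 = -1/2 - i.

Final answer: -1/2 - i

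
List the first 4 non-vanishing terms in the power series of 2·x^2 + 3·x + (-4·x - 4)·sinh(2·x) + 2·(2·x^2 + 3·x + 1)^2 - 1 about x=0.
56·x^3/3 + 20·x^2 + 7·x + 1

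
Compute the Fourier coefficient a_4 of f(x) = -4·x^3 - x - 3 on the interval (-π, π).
a_4 = (1/π) ∫_{-π}^{π} f(x)·cos(4x) dx.
Evaluate the integral (use parity and integration by parts as needed): a_4 = 0.

Final answer: 0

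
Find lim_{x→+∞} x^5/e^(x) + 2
The quotient is an ∞/∞ indeterminate form as x → +∞.
The exponential denominator e^(x) dominates the polynomial numerator (e^x ≫ x^5 as x → ∞), so the quotient → 0.
Adding the constant: 0 + 2 = 2. Limit = 2.

Final answer: 2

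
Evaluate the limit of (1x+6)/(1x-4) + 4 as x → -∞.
Evaluate the dominant behaviour as x → -∞; each term tends to a finite value or vanishes.
Limit = 5.

Final answer: 5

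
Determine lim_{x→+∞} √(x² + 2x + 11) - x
This is an ∞ − ∞ indeterminate form.
Multiply and divide by the conjugate √(x²+2x + 11) + x; the x² terms cancel, leaving (2x + 11)/(√(x²+2x + 11)+x) → 2/2 = 1.
Limit = 1.

Final answer: 1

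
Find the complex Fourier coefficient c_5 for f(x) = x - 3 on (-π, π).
Compute the real Fourier coefficients first: a_5 = 0, b_5 = 2/5.
Then c_5 = (a_5 − i·b_5)/2 = -i/5.

Final answer: -i/5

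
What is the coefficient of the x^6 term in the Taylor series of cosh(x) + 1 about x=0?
Expand to order 6: cosh(x) + 1 = x^6/720 + x^4/24 + x^2/2 + 2 + O(x^7).
The coefficient of x^6 is 1/720.

Final answer: 1/720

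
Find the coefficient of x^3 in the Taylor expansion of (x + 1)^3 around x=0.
Expand to order 3: (x + 1)^3 = x^3 + 3·x^2 + 3·x + 1 + O(x^4).
The coefficient of x^3 is 1.

Final answer: 1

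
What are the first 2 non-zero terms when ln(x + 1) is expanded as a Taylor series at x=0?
-x^2/2 + x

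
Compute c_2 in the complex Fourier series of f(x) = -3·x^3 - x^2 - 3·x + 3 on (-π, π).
Compute the real Fourier coefficients first: a_2 = -1, b_2 = -3/2 + 3·π^2.
Then c_2 = (a_2 − i·b_2)/2 = -1/2 - 3·i·π^2/2 + 3·i/4.

Final answer: -1/2 - 3·i·π^2/2 + 3·i/4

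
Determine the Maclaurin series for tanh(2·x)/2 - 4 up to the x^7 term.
-1088·x^7/315 + 32·x^5/15 - 4·x^3/3 + x - 4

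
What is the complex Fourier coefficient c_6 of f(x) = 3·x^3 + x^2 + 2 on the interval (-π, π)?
Compute the real Fourier coefficients first: a_6 = 1/9, b_6 = 1/6 - π^2.
Then c_6 = (a_6 − i·b_6)/2 = 1/18 - i/12 + i·π^2/2.

Final answer: 1/18 - i/12 + i·π^2/2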